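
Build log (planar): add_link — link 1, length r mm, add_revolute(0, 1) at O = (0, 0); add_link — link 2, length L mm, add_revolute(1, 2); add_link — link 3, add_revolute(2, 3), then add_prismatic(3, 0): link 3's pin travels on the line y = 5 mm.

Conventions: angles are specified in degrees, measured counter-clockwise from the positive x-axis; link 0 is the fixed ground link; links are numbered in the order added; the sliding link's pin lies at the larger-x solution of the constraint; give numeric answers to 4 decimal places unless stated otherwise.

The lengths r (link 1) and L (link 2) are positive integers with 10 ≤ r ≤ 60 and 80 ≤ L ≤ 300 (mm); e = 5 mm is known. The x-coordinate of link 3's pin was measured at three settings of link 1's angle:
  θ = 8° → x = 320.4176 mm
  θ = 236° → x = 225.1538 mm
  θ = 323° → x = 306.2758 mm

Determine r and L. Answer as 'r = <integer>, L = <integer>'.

constraint per measurement: (x − r cos θ)² + (r sin θ − e)² = L²
subtracting the θ₁ and θ₂ equations cancels the r² and L² terms:
r = (x₁² − x₂²) / (2[(x₁cos θ₁ + e sin θ₁) − (x₂cos θ₂ + e sin θ₂)]) = 58.0000 → r = 58
L² = (x₁ − r cos θ₁)² + (r sin θ₁ − e)² = 69168.9971 → L = 263.0000 → L = 263
check at θ₃=323°: x = 306.2758 (printed 306.2758) ✓

r = 58, L = 263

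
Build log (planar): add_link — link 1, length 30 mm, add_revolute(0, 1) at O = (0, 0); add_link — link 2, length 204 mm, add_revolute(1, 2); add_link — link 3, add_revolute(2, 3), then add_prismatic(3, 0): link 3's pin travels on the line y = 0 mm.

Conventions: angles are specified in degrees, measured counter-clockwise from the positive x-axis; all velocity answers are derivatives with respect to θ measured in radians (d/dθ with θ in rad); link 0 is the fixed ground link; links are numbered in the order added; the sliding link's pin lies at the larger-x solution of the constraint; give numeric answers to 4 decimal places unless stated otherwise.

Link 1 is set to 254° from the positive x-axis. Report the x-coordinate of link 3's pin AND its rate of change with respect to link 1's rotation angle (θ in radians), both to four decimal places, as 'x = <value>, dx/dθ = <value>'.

geometry: r = 30 mm, L = 204 mm, e = 0 mm
crank pin P = (r cos θ, r sin θ) = (-8.269121, -28.837851)
h = r sin θ − e = -28.837851 − 0 = -28.837851
x = r cos θ + √(L² − h²) = -8.269121 + 201.951426 = 193.682305
dx/dθ = −r sin θ − h·r cos θ/√(L² − h²) (θ in radians; h = -28.837851) = 27.657054

x = 193.6823, dx/dθ = 27.6571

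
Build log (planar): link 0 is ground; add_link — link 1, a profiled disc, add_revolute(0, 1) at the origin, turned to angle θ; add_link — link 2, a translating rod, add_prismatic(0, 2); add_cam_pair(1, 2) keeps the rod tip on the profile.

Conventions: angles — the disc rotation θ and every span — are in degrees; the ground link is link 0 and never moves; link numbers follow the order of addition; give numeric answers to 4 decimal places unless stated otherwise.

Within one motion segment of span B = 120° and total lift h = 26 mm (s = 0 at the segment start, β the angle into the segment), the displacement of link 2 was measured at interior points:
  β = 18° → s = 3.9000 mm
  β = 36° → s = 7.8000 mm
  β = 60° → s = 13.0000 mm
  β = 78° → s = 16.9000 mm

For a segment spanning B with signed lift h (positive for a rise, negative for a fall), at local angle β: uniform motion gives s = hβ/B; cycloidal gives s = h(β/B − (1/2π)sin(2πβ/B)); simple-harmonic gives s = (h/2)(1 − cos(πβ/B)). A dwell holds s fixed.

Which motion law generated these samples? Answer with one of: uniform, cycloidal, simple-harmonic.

candidates at β/B = r: uniform s = h·r (linear in β); cycloidal s = h·(r − sin(2πr)/(2π)); simple-harmonic s = (h/2)(1 − cos(πr))
β=18°: printed 3.9000 | uniform 3.9000, cycloidal 0.5523, simple-harmonic 1.4169
β=36°: printed 7.8000 | uniform 7.8000, cycloidal 3.8645, simple-harmonic 5.3588
β=60°: printed 13.0000 | uniform 13.0000, cycloidal 13.0000, simple-harmonic 13.0000
β=78°: printed 16.9000 | uniform 16.9000, cycloidal 20.2477, simple-harmonic 18.9019
only one law matches every sample → uniform

uniform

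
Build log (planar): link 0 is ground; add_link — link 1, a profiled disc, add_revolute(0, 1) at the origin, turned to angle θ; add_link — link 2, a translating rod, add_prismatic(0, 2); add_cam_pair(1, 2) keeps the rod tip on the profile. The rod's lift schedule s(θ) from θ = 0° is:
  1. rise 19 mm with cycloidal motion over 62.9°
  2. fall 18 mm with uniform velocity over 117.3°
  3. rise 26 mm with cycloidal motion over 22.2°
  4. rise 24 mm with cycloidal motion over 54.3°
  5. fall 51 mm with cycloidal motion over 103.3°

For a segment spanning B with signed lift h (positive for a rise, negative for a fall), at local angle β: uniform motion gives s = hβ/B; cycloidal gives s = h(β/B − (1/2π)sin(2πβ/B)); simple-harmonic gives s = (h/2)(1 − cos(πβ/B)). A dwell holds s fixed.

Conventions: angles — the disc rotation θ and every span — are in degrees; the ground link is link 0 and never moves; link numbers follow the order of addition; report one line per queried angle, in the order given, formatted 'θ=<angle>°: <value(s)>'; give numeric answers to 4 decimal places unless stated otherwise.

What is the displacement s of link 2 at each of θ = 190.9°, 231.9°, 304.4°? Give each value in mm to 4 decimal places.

seg 1 [0°–62.9°] cycloidal, h=19: full span → s += 19 → s = 19.0000
seg 2 [62.9°–180.2°] uniform, h=-18: full span → s += -18 → s = 1.0000
seg 3 [180.2°–202.4°] cycloidal, h=26: θ=190.9° here. β=10.7, B=22.2. 26·(0.4820 − sin(2π·0.4820)/(2π)) = 12.0641 → s = 13.0641
seg 3 [180.2°–202.4°] cycloidal, h=26: full span → s += 26 → s = 27.0000
seg 4 [202.4°–256.7°] cycloidal, h=24: θ=231.9° here. β=29.5, B=54.3. 24·(0.5433 − sin(2π·0.5433)/(2π)) = 14.0646 → s = 41.0646
seg 4 [202.4°–256.7°] cycloidal, h=24: full span → s += 24 → s = 51.0000
seg 5 [256.7°–360°] cycloidal, h=-51: θ=304.4° here. β=47.7, B=103.3. -51·(0.4618 − sin(2π·0.4618)/(2π)) = -21.6184 → s = 29.3816

θ=190.9°: 13.0641
θ=231.9°: 41.0646
θ=304.4°: 29.3816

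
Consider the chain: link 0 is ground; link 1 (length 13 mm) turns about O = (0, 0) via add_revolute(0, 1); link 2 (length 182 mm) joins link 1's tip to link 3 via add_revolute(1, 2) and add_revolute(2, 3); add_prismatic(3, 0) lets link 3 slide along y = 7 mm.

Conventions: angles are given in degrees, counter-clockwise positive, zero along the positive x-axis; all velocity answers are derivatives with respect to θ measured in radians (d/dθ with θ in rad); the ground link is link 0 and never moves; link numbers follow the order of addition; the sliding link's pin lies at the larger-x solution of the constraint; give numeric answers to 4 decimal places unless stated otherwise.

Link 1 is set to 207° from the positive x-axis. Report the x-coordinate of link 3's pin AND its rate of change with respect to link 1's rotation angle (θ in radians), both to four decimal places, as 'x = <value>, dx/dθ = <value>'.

geometry: r = 13 mm, L = 182 mm, e = 7 mm
crank pin P = (r cos θ, r sin θ) = (-11.583085, -5.901876)
h = r sin θ − e = -5.901876 − 7 = -12.901876
x = r cos θ + √(L² − h²) = -11.583085 + 181.542121 = 169.959036
dx/dθ = −r sin θ − h·r cos θ/√(L² − h²) (θ in radians; h = -12.901876) = 5.078687

x = 169.9590, dx/dθ = 5.0787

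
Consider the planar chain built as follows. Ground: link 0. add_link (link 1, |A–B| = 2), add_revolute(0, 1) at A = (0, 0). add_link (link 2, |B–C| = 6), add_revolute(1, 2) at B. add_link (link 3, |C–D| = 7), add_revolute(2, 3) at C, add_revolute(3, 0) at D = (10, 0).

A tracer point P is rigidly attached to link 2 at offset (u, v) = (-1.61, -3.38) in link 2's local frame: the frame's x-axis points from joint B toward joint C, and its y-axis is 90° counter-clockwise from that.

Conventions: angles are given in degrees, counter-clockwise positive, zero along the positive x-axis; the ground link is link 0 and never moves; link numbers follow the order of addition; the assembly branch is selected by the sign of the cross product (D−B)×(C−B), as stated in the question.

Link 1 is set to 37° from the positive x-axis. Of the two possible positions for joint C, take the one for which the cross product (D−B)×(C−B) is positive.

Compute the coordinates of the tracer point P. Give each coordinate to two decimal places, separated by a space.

A=(0,0), D=(10.00,0)
B = A + 2.00·(cos37°, sin37°) = (1.5973, 1.2036)
|BD| = 8.4885
circle(B,6.00) ∩ circle(D,7.00): a=3.4785, h=4.8888
  candidates: C₊=(5.7338,5.5498) cross=41.498; C₋=(4.3474,-4.1290) cross=-41.498
  branch + wants cross > 0 → take C=(5.7338,5.5498) (cross=41.498)
ex = (C−B)/|BC| = (0.6894,0.7244); ey = (-0.7244,0.6894)
P = B + -1.61·ex + -3.38·ey = (2.9356,-2.2928)

2.94 -2.29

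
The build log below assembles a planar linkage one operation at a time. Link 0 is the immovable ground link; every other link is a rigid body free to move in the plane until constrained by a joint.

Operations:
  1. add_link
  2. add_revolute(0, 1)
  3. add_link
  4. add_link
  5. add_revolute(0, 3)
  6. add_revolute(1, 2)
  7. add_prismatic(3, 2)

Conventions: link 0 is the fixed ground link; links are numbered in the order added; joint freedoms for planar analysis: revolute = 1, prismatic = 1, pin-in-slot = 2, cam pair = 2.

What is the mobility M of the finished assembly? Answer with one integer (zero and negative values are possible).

ground; <1,0,0>
#1 <2,0,0>
R:0↔1 J1 <2,1,0>
#2 <3,1,0>
#3 <4,1,0>
R:0↔3 J1 <4,2,0>
R:1↔2 J1 <4,3,0>
P:3↔2 J1 <4,4,0>
3×3 − 2×4 − 1×0 = 1

M = 1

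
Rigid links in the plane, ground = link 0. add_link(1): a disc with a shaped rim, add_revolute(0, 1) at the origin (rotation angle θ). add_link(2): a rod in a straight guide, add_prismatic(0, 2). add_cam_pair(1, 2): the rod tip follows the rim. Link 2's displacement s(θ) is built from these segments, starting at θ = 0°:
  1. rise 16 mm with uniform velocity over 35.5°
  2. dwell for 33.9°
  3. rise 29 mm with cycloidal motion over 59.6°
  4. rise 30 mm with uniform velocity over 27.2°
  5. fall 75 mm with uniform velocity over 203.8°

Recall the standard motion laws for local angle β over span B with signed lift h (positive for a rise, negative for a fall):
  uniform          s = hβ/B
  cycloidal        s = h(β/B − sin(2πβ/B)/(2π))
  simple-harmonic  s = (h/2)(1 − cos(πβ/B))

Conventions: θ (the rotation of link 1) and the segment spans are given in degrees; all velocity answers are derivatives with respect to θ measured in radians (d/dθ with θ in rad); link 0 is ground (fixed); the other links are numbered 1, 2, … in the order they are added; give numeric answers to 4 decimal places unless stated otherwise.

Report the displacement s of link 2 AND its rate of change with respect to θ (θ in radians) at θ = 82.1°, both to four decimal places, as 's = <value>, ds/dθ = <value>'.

segment 1 (0° to 35.5°, uniform, h = 16) is passed completely: s = 0.0000 + (16) = 16.0000
segment 2 (35.5° to 69.4°, dwell): s unchanged at 16.0000
θ = 82.1° falls in segment 3 (69.4° to 129°, cycloidal, h = 29): β = 82.1 − 69.4 = 12.7°, B = 59.6°; Δs = 29·(0.2131 − sin(2π·0.2131)/(2π)) = 1.6876; s = 16.0000 + 1.6876 = 17.6876
velocity in seg [69.4°–129°] (cycloidal), θ in radians: β = 12.7° = 0.2217 rad, B = 59.6° = 1.0402 rad; ds/dθ = (h/B)(1 − cos(2πβ/B)) = (29/1.0402)(1 − cos(2π·0.2131)) = 21.470707 mm/rad

s = 17.6876, ds/dθ = 21.4707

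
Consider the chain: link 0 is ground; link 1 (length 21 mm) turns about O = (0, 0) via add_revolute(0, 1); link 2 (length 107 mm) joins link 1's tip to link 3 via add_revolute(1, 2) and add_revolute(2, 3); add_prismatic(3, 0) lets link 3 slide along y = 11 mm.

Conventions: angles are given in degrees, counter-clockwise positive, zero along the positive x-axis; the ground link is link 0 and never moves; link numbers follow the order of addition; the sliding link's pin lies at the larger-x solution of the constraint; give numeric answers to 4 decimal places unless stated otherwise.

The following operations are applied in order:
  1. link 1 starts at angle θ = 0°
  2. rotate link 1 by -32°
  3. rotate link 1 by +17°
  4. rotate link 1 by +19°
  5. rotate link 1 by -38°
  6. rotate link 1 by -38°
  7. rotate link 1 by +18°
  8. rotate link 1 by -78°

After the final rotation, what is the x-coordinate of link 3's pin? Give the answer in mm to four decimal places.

geometry: r = 21 mm, L = 107 mm, e = 11 mm; θ starts at 0°
rotate link 1 by -32°: θ ← 0° -32° = -32°
rotate link 1 by +17°: θ ← -32° +17° = -15°
rotate link 1 by +19°: θ ← -15° +19° = 4°
rotate link 1 by -38°: θ ← 4° -38° = -34°
rotate link 1 by -38°: θ ← -34° -38° = -72°
rotate link 1 by +18°: θ ← -72° +18° = -54°
rotate link 1 by -78°: θ ← -54° -78° = -132°
crank pin P = (r cos θ, r sin θ) = (-14.051743, -15.606041)
h = r sin θ − e = -15.606041 − 11 = -26.606041
x = r cos θ + √(L² − h²) = -14.051743 + 103.639368 = 89.587625

89.5876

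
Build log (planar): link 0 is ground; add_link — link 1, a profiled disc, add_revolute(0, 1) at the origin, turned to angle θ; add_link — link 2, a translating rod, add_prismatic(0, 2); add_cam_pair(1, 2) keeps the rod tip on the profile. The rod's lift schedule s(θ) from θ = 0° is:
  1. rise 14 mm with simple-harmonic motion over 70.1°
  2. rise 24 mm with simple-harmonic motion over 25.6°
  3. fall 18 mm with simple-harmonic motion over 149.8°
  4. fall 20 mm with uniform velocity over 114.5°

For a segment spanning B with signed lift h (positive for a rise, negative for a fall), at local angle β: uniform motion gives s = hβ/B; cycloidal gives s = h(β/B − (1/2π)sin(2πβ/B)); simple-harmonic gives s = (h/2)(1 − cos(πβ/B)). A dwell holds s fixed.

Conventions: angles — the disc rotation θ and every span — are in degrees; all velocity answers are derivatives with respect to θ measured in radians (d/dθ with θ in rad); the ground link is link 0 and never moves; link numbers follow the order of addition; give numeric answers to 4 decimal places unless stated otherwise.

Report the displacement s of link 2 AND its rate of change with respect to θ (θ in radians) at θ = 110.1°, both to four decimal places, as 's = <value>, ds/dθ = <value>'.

seg 1 [0°–70.1°] simple-harmonic, h=14: full span → s += 14 → s = 14.0000
seg 2 [70.1°–95.7°] simple-harmonic, h=24: full span → s += 24 → s = 38.0000
seg 3 [95.7°–245.5°] simple-harmonic, h=-18: θ=110.1° here. β=14.4, B=149.8. -18/2·(1 − cos(π·0.0961)) = -0.4073 → s = 37.5927
velocity in seg [95.7°–245.5°] (simple-harmonic), θ in radians: β = 14.4° = 0.2513 rad, B = 149.8° = 2.6145 rad; ds/dθ = (πh/(2B)) sin(πβ/B) = (π·(-18)/(2·2.6145)) sin(π·0.0961) = -3.216490 mm/rad

s = 37.5927, ds/dθ = -3.2165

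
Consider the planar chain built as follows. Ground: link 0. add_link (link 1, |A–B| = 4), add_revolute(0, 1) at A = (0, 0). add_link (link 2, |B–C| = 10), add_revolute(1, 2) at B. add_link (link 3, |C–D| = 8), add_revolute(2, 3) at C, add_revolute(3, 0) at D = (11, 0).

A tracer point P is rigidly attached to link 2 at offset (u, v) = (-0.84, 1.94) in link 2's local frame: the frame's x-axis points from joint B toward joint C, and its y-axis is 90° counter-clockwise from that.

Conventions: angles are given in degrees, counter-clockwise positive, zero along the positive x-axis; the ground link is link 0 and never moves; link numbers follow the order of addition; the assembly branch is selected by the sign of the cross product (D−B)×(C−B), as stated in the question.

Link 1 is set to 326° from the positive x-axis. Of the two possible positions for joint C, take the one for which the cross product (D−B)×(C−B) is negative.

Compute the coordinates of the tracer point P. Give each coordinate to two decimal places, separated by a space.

A=(0,0), D=(11.00,0)
B = A + 4.00·(cos326°, sin326°) = (3.3162, -2.2368)
|BD| = 8.0028
circle(B,10.00) ∩ circle(D,8.00): a=6.2506, h=7.8058
  candidates: C₊=(7.1359,7.0049) cross=62.468; C₋=(11.4994,-7.9844) cross=-62.468
  branch - wants cross < 0 → take C=(11.4994,-7.9844) (cross=-62.468)
ex = (C−B)/|BC| = (0.8183,-0.5748); ey = (0.5748,0.8183)
P = B + -0.84·ex + 1.94·ey = (3.7438,-0.1664)

3.74 -0.17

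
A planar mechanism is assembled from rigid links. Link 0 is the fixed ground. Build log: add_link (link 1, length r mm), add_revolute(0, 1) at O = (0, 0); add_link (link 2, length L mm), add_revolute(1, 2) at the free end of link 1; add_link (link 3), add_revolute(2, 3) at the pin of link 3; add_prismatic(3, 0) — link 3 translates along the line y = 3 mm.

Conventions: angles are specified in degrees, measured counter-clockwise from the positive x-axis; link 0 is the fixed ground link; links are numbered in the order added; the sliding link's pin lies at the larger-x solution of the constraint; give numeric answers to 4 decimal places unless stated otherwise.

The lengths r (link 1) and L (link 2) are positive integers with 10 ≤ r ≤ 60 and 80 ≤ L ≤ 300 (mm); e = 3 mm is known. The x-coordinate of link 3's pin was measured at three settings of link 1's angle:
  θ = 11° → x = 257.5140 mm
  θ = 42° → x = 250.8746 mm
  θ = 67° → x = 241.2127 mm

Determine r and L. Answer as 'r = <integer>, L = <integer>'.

constraint per measurement: (x − r cos θ)² + (r sin θ − e)² = L²
subtracting the θ₁ and θ₂ equations cancels the r² and L² terms:
r = (x₁² − x₂²) / (2[(x₁cos θ₁ + e sin θ₁) − (x₂cos θ₂ + e sin θ₂)]) = 25.9999 → r = 26
L² = (x₁ − r cos θ₁)² + (r sin θ₁ − e)² = 53823.9914 → L = 232.0000 → L = 232
check at θ₃=67°: x = 241.2127 (printed 241.2127) ✓

r = 26, L = 232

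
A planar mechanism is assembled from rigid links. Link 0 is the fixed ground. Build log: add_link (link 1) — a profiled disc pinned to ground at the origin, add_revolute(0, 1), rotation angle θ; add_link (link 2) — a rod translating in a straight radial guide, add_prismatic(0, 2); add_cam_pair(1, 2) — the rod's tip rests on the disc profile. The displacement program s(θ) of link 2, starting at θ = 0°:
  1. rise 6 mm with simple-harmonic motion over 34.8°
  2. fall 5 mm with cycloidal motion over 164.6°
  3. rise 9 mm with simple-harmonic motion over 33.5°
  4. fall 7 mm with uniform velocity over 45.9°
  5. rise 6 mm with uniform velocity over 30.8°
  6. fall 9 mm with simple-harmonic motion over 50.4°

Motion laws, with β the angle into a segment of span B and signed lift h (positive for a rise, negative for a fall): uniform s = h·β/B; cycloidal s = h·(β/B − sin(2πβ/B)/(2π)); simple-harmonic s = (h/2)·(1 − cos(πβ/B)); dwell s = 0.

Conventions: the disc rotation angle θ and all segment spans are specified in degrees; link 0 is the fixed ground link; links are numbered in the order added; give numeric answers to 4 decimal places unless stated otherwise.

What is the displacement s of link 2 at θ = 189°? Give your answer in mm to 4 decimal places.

seg 1 [0°–34.8°] simple-harmonic, h=6: full span → s += 6 → s = 6.0000
seg 2 [34.8°–199.4°] cycloidal, h=-5: θ=189° here. β=154.2, B=164.6. -5·(0.9368 − sin(2π·0.9368)/(2π)) = -4.9918 → s = 1.0082

1.0082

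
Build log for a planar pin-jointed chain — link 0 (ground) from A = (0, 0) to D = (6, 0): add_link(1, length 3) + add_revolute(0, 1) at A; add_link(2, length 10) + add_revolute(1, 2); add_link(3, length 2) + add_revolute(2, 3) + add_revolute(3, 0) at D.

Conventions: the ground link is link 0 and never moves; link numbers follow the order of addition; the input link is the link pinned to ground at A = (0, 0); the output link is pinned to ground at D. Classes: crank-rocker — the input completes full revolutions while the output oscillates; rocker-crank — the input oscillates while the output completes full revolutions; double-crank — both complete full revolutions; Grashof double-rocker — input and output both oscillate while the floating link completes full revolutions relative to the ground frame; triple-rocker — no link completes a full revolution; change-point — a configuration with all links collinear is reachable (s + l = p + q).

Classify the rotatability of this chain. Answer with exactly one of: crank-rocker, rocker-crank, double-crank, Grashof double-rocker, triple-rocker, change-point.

lengths: ground=6, input=3, coupler=10, output=2
sorted: s=2 (shortest), l=10 (longest), p+q=9
s + l = 12 vs p + q = 9
s + l > p + q → non-Grashof → no link fully rotates → triple-rocker

triple-rocker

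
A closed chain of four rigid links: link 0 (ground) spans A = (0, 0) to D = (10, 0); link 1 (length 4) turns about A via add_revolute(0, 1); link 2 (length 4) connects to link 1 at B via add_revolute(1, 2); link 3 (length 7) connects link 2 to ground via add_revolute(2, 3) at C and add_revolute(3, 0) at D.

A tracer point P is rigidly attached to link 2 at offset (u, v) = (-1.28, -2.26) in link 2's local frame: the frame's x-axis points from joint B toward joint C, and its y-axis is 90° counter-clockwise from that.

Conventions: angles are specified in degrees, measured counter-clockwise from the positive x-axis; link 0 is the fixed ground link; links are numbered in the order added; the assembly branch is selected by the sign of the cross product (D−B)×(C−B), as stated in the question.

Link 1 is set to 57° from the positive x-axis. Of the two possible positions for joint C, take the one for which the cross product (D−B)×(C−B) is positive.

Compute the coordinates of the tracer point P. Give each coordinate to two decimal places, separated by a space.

A=(0,0), D=(10.00,0)
B = A + 4.00·(cos57°, sin57°) = (2.1786, 3.3547)
|BD| = 8.5105
circle(B,4.00) ∩ circle(D,7.00): a=2.3165, h=3.2610
  candidates: C₊=(5.5929,5.4385) cross=27.753; C₋=(3.0221,-0.5554) cross=-27.753
  branch + wants cross > 0 → take C=(5.5929,5.4385) (cross=27.753)
ex = (C−B)/|BC| = (0.8536,0.5210); ey = (-0.5210,0.8536)
P = B + -1.28·ex + -2.26·ey = (2.2633,0.7588)

2.26 0.76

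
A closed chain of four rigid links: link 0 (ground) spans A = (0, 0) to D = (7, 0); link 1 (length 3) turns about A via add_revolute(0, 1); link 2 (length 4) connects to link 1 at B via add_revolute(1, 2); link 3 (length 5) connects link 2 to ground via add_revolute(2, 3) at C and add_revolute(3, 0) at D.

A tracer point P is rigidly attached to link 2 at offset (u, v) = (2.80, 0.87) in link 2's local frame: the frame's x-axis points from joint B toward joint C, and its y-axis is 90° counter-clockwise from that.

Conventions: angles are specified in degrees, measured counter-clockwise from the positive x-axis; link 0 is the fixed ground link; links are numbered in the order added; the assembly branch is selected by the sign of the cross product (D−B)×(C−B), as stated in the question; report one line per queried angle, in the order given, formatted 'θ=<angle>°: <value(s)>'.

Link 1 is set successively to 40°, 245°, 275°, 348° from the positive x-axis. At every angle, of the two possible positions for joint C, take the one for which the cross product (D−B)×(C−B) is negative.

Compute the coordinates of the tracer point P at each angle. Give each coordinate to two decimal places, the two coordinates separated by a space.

A=(0,0), D=(7.00,0)
θ=40°: B = A + 3.00·(cos40°, sin40°) = (2.2981, 1.9284)
θ=40°: |BD| = 5.0819
θ=40°: circle(B,4.00) ∩ circle(D,5.00): a=1.6555, h=3.6413
θ=40°:   candidates: C₊=(5.2115,4.6692) cross=18.505; C₋=(2.4481,-2.0688) cross=-18.505
θ=40°:   branch - wants cross < 0 → take C=(2.4481,-2.0688) (cross=-18.505)
θ=40°: ex = (C−B)/|BC| = (0.0375,-0.9993); ey = (0.9993,0.0375)
θ=40°: P = B + 2.80·ex + 0.87·ey = (3.2725,-0.8371)
θ=245°: B = A + 3.00·(cos245°, sin245°) = (-1.2679, -2.7189)
θ=245°: |BD| = 8.7034
θ=245°: circle(B,4.00) ∩ circle(D,5.00): a=3.8347, h=1.1381
θ=245°:   candidates: C₊=(2.0194,-0.4399) cross=9.905; C₋=(2.7304,-2.6021) cross=-9.905
θ=245°:   branch - wants cross < 0 → take C=(2.7304,-2.6021) (cross=-9.905)
θ=245°: ex = (C−B)/|BC| = (0.9996,0.0292); ey = (-0.0292,0.9996)
θ=245°: P = B + 2.80·ex + 0.87·ey = (1.5055,-1.7675)
θ=275°: B = A + 3.00·(cos275°, sin275°) = (0.2615, -2.9886)
θ=275°: |BD| = 7.3715
θ=275°: circle(B,4.00) ∩ circle(D,5.00): a=3.0753, h=2.5578
θ=275°:   candidates: C₊=(2.0357,0.5964) cross=18.855; C₋=(4.1097,-4.0800) cross=-18.855
θ=275°:   branch - wants cross < 0 → take C=(4.1097,-4.0800) (cross=-18.855)
θ=275°: ex = (C−B)/|BC| = (0.9621,-0.2728); ey = (0.2728,0.9621)
θ=275°: P = B + 2.80·ex + 0.87·ey = (3.1926,-2.9156)
θ=348°: B = A + 3.00·(cos348°, sin348°) = (2.9344, -0.6237)
θ=348°: |BD| = 4.1131
θ=348°: circle(B,4.00) ∩ circle(D,5.00): a=0.9625, h=3.8825
θ=348°:   candidates: C₊=(3.2971,3.3598) cross=15.969; C₋=(4.4746,-4.3153) cross=-15.969
θ=348°:   branch - wants cross < 0 → take C=(4.4746,-4.3153) (cross=-15.969)
θ=348°: ex = (C−B)/|BC| = (0.3850,-0.9229); ey = (0.9229,0.3850)
θ=348°: P = B + 2.80·ex + 0.87·ey = (4.8155,-2.8729)

θ=40°: 3.27 -0.84
θ=245°: 1.51 -1.77
θ=275°: 3.19 -2.92
θ=348°: 4.82 -2.87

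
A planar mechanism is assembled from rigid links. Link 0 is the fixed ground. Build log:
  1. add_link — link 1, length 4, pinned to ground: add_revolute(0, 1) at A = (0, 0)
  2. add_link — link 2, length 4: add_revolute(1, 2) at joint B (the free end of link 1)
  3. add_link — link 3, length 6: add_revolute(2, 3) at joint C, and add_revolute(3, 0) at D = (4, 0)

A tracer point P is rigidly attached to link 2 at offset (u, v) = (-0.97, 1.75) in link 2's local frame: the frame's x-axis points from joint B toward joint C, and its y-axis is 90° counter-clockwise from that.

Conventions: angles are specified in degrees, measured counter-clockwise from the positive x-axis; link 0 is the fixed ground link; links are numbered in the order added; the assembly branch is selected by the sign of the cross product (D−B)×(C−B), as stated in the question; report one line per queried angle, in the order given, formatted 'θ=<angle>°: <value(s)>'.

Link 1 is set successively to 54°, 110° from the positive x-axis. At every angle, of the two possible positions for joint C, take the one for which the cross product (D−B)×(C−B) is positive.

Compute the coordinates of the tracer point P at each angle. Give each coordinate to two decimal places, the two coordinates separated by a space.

A=(0,0), D=(4.00,0)
θ=54°: B = A + 4.00·(cos54°, sin54°) = (2.3511, 3.2361)
θ=54°: |BD| = 3.6319
θ=54°: circle(B,4.00) ∩ circle(D,6.00): a=-0.9374, h=3.8886
θ=54°:   candidates: C₊=(5.3903,5.8367) cross=14.123; C₋=(-1.5392,2.3059) cross=-14.123
θ=54°:   branch + wants cross > 0 → take C=(5.3903,5.8367) (cross=14.123)
θ=54°: ex = (C−B)/|BC| = (0.7598,0.6502); ey = (-0.6502,0.7598)
θ=54°: P = B + -0.97·ex + 1.75·ey = (0.4764,3.9351)
θ=110°: B = A + 4.00·(cos110°, sin110°) = (-1.3681, 3.7588)
θ=110°: |BD| = 6.5532
θ=110°: circle(B,4.00) ∩ circle(D,6.00): a=1.7506, h=3.5966
θ=110°:   candidates: C₊=(2.1289,5.7008) cross=23.569; C₋=(-1.9969,-0.1915) cross=-23.569
θ=110°:   branch + wants cross > 0 → take C=(2.1289,5.7008) (cross=23.569)
θ=110°: ex = (C−B)/|BC| = (0.8742,0.4855); ey = (-0.4855,0.8742)
θ=110°: P = B + -0.97·ex + 1.75·ey = (-3.0657,4.8177)

θ=54°: 0.48 3.94
θ=110°: -3.07 4.82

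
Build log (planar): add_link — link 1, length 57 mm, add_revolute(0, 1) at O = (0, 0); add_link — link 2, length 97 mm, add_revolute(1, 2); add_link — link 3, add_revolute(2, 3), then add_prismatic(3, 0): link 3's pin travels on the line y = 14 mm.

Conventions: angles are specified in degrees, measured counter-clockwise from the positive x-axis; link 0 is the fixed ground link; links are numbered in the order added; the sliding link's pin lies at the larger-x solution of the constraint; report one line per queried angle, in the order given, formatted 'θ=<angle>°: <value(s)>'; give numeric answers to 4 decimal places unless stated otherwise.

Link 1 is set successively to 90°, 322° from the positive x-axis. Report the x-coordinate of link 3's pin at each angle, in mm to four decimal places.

geometry: r = 57 mm, L = 97 mm, e = 14 mm
θ=90°: crank pin P = (r cos θ, r sin θ) = (0.000000, 57.000000)
θ=90°: h = r sin θ − e = 57.000000 − 14 = 43.000000
θ=90°: x = r cos θ + √(L² − h²) = 0.000000 + 86.948260 = 86.948260
θ=322°: crank pin P = (r cos θ, r sin θ) = (44.916613, -35.092704)
θ=322°: h = r sin θ − e = -35.092704 − 14 = -49.092704
θ=322°: x = r cos θ + √(L² − h²) = 44.916613 + 83.659467 = 128.576080

θ=90°: 86.9483
θ=322°: 128.5761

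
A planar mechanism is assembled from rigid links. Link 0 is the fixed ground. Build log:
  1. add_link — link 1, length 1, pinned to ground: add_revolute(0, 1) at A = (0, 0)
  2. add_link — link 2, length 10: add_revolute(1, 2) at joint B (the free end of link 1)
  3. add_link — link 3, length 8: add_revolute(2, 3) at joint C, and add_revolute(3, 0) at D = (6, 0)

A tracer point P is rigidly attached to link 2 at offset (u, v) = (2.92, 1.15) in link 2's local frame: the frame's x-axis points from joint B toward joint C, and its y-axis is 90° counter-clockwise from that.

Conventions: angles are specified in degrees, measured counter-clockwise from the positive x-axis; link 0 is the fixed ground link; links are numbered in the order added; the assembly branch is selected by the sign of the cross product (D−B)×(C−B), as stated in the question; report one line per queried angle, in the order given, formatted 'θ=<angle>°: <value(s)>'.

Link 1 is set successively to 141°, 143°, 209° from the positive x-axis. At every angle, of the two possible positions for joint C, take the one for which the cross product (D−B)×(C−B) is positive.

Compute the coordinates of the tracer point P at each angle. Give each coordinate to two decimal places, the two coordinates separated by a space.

A=(0,0), D=(6.00,0)
θ=141°: B = A + 1.00·(cos141°, sin141°) = (-0.7771, 0.6293)
θ=141°: |BD| = 6.8063
θ=141°: circle(B,10.00) ∩ circle(D,8.00): a=6.0478, h=7.9640
θ=141°:   candidates: C₊=(5.9811,8.0000) cross=54.205; C₋=(4.5083,-7.8597) cross=-54.205
θ=141°:   branch + wants cross > 0 → take C=(5.9811,8.0000) (cross=54.205)
θ=141°: ex = (C−B)/|BC| = (0.6758,0.7371); ey = (-0.7371,0.6758)
θ=141°: P = B + 2.92·ex + 1.15·ey = (0.3486,3.5587)
θ=143°: B = A + 1.00·(cos143°, sin143°) = (-0.7986, 0.6018)
θ=143°: |BD| = 6.8252
θ=143°: circle(B,10.00) ∩ circle(D,8.00): a=6.0499, h=7.9623
θ=143°:   candidates: C₊=(5.9298,7.9997) cross=54.345; C₋=(4.5256,-7.8630) cross=-54.345
θ=143°:   branch + wants cross > 0 → take C=(5.9298,7.9997) (cross=54.345)
θ=143°: ex = (C−B)/|BC| = (0.6728,0.7398); ey = (-0.7398,0.6728)
θ=143°: P = B + 2.92·ex + 1.15·ey = (0.3153,3.5358)
θ=209°: B = A + 1.00·(cos209°, sin209°) = (-0.8746, -0.4848)
θ=209°: |BD| = 6.8917
θ=209°: circle(B,10.00) ∩ circle(D,8.00): a=6.0577, h=7.9564
θ=209°:   candidates: C₊=(4.6084,7.8780) cross=54.833; C₋=(5.7278,-7.9954) cross=-54.833
θ=209°:   branch + wants cross > 0 → take C=(4.6084,7.8780) (cross=54.833)
θ=209°: ex = (C−B)/|BC| = (0.5483,0.8363); ey = (-0.8363,0.5483)
θ=209°: P = B + 2.92·ex + 1.15·ey = (-0.2353,2.5877)

θ=141°: 0.35 3.56
θ=143°: 0.32 3.54
θ=209°: -0.24 2.59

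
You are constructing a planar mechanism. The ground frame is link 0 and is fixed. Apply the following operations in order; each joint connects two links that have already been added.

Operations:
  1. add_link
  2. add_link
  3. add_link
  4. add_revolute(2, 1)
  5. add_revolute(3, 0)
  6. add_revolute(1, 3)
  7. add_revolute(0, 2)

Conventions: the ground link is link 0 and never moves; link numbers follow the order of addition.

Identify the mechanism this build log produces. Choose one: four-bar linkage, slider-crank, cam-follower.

links: 4 (incl. ground); joints: 4 revolute, 0 prismatic, 0 higher (cam) pair, forming one closed loop
4 links in a single 4R loop → four-bar linkage

four-bar linkage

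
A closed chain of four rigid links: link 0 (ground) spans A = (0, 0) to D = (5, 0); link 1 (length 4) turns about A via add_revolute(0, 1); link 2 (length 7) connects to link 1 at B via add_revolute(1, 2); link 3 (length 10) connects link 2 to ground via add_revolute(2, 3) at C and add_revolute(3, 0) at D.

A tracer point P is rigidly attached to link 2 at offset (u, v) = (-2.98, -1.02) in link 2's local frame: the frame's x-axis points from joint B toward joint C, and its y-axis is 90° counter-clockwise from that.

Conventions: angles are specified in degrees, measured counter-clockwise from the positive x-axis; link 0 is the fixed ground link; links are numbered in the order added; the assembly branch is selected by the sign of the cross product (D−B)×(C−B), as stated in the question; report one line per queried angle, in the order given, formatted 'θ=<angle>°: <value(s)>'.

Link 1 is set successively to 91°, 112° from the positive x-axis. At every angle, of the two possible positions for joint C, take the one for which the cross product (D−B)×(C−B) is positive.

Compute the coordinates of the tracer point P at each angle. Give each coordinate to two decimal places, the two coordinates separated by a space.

A=(0,0), D=(5.00,0)
θ=91°: B = A + 4.00·(cos91°, sin91°) = (-0.0698, 3.9994)
θ=91°: |BD| = 6.4574
θ=91°: circle(B,7.00) ∩ circle(D,10.00): a=-0.7203, h=6.9628
θ=91°:   candidates: C₊=(3.6771,9.9121) cross=44.962; C₋=(-4.9477,-1.0212) cross=-44.962
θ=91°:   branch + wants cross > 0 → take C=(3.6771,9.9121) (cross=44.962)
θ=91°: ex = (C−B)/|BC| = (0.5353,0.8447); ey = (-0.8447,0.5353)
θ=91°: P = B + -2.98·ex + -1.02·ey = (-0.8034,0.9363)
θ=112°: B = A + 4.00·(cos112°, sin112°) = (-1.4984, 3.7087)
θ=112°: |BD| = 7.4823
θ=112°: circle(B,7.00) ∩ circle(D,10.00): a=0.3331, h=6.9921
θ=112°:   candidates: C₊=(2.2566,9.6163) cross=52.317; C₋=(-4.6749,-2.5290) cross=-52.317
θ=112°:   branch + wants cross > 0 → take C=(2.2566,9.6163) (cross=52.317)
θ=112°: ex = (C−B)/|BC| = (0.5364,0.8439); ey = (-0.8439,0.5364)
θ=112°: P = B + -2.98·ex + -1.02·ey = (-2.2362,0.6466)

θ=91°: -0.80 0.94
θ=112°: -2.24 0.65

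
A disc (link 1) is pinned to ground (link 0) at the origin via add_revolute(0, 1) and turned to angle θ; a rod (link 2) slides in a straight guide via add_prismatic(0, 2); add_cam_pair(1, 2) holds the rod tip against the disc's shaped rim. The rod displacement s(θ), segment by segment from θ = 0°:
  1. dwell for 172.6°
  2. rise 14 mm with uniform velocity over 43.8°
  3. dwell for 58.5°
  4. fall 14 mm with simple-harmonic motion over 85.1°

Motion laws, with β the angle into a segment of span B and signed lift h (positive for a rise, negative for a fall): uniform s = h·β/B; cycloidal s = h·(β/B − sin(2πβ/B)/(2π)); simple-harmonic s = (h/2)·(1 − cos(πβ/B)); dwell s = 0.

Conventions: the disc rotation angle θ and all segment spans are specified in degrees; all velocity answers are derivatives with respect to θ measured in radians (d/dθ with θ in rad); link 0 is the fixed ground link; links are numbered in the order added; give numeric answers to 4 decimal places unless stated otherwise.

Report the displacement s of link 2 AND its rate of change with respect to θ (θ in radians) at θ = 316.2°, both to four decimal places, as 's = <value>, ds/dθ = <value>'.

segment 1 (0° to 172.6°, dwell): s unchanged at 0.0000
segment 2 (172.6° to 216.4°, uniform, h = 14) is passed completely: s = 0.0000 + (14) = 14.0000
segment 3 (216.4° to 274.9°, dwell): s unchanged at 14.0000
θ = 316.2° falls in segment 4 (274.9° to 360°, simple-harmonic, h = -14): β = 316.2 − 274.9 = 41.3°, B = 85.1°; Δs = -14/2·(1 − cos(π·0.4853)) = -6.6771; s = 14.0000 − 6.6771 = 7.3229
velocity in seg [274.9°–360°] (simple-harmonic), θ in radians: β = 41.3° = 0.7208 rad, B = 85.1° = 1.4853 rad; ds/dθ = (πh/(2B)) sin(πβ/B) = (π·(-14)/(2·1.4853)) sin(π·0.4853) = -14.790349 mm/rad

s = 7.3229, ds/dθ = -14.7903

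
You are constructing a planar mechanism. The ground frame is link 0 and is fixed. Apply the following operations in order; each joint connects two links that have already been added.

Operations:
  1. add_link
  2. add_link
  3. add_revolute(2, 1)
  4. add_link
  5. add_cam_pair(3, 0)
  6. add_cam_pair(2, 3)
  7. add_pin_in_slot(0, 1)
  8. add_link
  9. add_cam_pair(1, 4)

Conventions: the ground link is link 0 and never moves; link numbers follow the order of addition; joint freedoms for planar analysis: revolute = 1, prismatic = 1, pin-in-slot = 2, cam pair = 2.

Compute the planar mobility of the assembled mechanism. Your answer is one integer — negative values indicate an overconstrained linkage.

ground; <1,0,0>
#1 <2,0,0>
#2 <3,0,0>
R:2↔1 J1 <3,1,0>
#3 <4,1,0>
C:3↔0 J2 <4,1,1>
C:2↔3 J2 <4,1,2>
PS:0↔1 J2 <4,1,3>
#4 <5,1,3>
C:1↔4 J2 <5,1,4>
3×4 − 2×1 − 1×4 = 6

M = 6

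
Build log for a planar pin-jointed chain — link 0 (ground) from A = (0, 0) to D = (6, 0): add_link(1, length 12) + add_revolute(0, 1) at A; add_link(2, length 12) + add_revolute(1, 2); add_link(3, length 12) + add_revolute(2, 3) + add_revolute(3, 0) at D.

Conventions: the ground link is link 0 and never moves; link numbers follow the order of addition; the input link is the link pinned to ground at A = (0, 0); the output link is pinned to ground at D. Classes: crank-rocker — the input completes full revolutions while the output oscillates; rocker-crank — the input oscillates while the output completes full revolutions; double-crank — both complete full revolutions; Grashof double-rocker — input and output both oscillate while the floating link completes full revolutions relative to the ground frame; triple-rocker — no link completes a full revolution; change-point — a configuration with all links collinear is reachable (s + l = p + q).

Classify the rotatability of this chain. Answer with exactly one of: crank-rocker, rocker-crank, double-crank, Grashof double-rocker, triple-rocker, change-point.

lengths: ground=6, input=12, coupler=12, output=12
sorted: s=6 (shortest), l=12 (longest), p+q=24
s + l = 18 vs p + q = 24
s + l < p + q (Grashof) with shortest = ground link → double-crank

double-crank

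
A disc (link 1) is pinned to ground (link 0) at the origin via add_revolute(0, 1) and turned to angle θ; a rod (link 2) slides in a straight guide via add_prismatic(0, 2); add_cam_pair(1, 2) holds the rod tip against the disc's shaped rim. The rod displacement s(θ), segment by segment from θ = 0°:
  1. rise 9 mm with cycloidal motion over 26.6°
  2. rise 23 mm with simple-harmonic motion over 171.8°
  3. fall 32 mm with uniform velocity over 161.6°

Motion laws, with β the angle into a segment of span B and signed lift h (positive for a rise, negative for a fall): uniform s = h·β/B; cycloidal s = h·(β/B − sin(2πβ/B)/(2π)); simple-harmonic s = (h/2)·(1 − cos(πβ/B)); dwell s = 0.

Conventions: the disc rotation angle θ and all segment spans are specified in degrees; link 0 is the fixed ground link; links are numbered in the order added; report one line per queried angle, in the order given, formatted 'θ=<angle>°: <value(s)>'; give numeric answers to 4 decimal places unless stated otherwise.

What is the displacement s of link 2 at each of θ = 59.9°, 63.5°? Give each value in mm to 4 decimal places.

segment 1 (0° to 26.6°, cycloidal, h = 9) is passed completely: s = 0.0000 + (9) = 9.0000
θ = 59.9° falls in segment 2 (26.6° to 198.4°, simple-harmonic, h = 23): β = 59.9 − 26.6 = 33.3°, B = 171.8°; Δs = 23/2·(1 − cos(π·0.1938)) = 2.0670; s = 9.0000 + 2.0670 = 11.0670
θ = 63.5° falls in segment 2 (26.6° to 198.4°, simple-harmonic, h = 23): β = 63.5 − 26.6 = 36.9°, B = 171.8°; Δs = 23/2·(1 − cos(π·0.2148)) = 2.5202; s = 9.0000 + 2.5202 = 11.5202

θ=59.9°: 11.0670
θ=63.5°: 11.5202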